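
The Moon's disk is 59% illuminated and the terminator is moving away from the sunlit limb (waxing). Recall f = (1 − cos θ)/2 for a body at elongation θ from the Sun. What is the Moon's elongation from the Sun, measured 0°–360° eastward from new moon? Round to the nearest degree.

100°

From f = (1 − cos θ)/2: cos θ = 1 − 2×0.59 = -0.180; arccos → 100.4°.
The Moon is waxing (0°–180°), so θ = 100.4° directly.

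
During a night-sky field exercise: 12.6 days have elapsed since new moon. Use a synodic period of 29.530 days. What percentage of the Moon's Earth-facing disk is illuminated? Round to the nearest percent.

Phase angle: θ = 360°·(12.6 d)/(29.530 d) = 153.6°.
With cos θ = (-0.896), the lit fraction is (1 − (-0.896))/2 ≈ 0.948, so 95%.

95%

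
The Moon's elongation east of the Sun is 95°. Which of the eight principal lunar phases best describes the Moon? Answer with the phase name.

first quarter

95° lies in the first quarter sector of the 8-phase cycle.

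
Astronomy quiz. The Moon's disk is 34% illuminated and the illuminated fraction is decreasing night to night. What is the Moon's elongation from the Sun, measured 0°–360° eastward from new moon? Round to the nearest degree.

From f = (1 − cos θ)/2: cos θ = 1 − 2×0.34 = 0.320; arccos → 71.3°.
Since the Moon is past full (waning), take the reflex angle: θ = 360° − 71.3° = 288.7°.

289°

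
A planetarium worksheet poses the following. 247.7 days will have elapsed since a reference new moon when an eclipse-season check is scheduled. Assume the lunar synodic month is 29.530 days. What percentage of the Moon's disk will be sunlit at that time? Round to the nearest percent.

Reduce mod P: 247.7 − 8×29.530 = 11.46 d into the current lunation.
Phase angle: θ = 360°·(11.46 d)/(29.530 d) = 139.7°.
cos 139.7° = (-0.763), so f = (1 − (-0.763))/2 = 0.881, so 88%.

88%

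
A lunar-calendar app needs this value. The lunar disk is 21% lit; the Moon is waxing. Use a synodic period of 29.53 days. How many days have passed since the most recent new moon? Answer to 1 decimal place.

cos θ = 1 − 2f = 0.580, giving a principal value of 54.5°.
Before full moon the principal value applies: θ = 54.5°.
At 360°/29.53 d per day, 54.5° corresponds to 4.47 days.

4.5 days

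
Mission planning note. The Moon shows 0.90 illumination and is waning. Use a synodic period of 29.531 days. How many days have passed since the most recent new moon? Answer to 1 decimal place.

cos θ = 1 − 2f = -0.800, giving a principal value of 143.1°.
Since the Moon is past full (waning), take the reflex angle: θ = 360° − 143.1° = 216.9°.
At 360°/29.531 d per day, 216.9° corresponds to 17.79 days.

17.8 days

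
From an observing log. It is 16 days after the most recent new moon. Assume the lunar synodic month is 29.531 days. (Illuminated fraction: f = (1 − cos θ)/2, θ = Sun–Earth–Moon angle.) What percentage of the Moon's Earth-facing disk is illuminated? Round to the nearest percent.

98%

The Moon has covered 16/29.531 of its cycle, so θ ≈ 360° × 16/29.531 = 195.0°.
cos 195.0° = (-0.966), so f = (1 − (-0.966))/2 = 0.983, so 98%.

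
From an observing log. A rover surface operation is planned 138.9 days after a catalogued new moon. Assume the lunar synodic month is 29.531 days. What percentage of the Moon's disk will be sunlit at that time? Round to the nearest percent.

Reduce mod P: 138.9 − 4×29.531 = 20.78 d into the current lunation.
Elongation θ = 360° × 20.78/29.531 ≈ 253.3°.
Illuminated fraction = (1 − cos 253.3°)/2 = (1 − (-0.288))/2 ≈ 0.644, so 64%.

64%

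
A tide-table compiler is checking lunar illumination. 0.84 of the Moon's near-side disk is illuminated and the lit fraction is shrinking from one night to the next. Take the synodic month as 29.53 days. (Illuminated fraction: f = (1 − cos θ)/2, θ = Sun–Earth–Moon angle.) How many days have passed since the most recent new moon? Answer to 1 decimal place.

From f = (1 − cos θ)/2: cos θ = 1 − 2×0.84 = -0.680; arccos → 132.8°.
Since the Moon is past full (waning), take the reflex angle: θ = 360° − 132.8° = 227.2°.
Age = 29.53 × 227.2°/360° ≈ 18.63 days.

18.6 days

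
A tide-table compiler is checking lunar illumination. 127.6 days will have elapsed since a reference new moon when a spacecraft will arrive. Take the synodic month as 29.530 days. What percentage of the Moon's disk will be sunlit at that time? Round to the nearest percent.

72%

Reduce mod P: 127.6 − 4×29.530 = 9.48 d into the current lunation.
The Moon has covered 9.48/29.530 of its cycle, so θ ≈ 360° × 9.48/29.530 = 115.6°.
Illuminated fraction = (1 − cos 115.6°)/2 = (1 − (-0.432))/2 ≈ 0.716, so 72%.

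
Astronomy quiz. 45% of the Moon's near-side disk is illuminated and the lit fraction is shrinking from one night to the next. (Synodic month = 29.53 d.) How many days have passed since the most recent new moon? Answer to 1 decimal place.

From f = (1 − cos θ)/2: cos θ = 1 − 2×0.45 = 0.100; arccos → 84.3°.
Waning ⇒ past full, so θ = 360° − 84.3° = 275.7°.
That fraction of the synodic month is 275.7/360 × 29.53 d ≈ 22.62 d.

22.6 days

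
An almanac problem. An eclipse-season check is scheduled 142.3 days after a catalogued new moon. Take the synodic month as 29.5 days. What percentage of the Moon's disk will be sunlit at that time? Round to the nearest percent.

142.3/29.5 = 4.824 lunations, so 4 complete cycles and 24.30 d into the next.
The Moon has covered 24.30/29.5 of its cycle, so θ ≈ 360° × 24.30/29.5 = 296.5°.
cos 296.5° = 0.447, so f = (1 − 0.447)/2 = 0.277, so 28%.

28%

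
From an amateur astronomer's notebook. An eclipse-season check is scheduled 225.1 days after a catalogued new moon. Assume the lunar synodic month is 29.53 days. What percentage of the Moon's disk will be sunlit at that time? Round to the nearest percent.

86%

225.1 d spans 7 complete synodic months (7 × 29.53 = 206.71 d) plus 18.39 d.
Elongation θ = 360° × 18.39/29.53 ≈ 224.2°.
Illuminated fraction = (1 − cos 224.2°)/2 = (1 − (-0.717))/2 ≈ 0.859, so 86%.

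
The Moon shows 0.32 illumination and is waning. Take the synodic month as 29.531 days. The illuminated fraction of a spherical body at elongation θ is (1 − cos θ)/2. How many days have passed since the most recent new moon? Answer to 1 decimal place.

23.9 days

cos θ = 1 − 2f = 0.360, giving a principal value of 68.9°.
Since the Moon is past full (waning), take the reflex angle: θ = 360° − 68.9° = 291.1°.
Age = 29.531 × 291.1°/360° ≈ 23.88 days.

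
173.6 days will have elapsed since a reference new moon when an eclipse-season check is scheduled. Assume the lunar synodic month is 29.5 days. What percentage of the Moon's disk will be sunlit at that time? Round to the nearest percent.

173.6/29.5 = 5.885 lunations, so 5 complete cycles and 26.10 d into the next.
Phase angle: θ = 360°·(26.10 d)/(29.5 d) = 318.5°.
Illuminated fraction = (1 − cos 318.5°)/2 = (1 − 0.749)/2 ≈ 0.125, so 13%.

13%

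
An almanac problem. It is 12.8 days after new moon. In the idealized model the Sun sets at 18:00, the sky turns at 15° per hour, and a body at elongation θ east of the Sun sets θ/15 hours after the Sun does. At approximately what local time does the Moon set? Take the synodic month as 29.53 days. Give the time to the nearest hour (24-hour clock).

04:00

The Moon has covered 12.8/29.53 of its cycle, so θ ≈ 360° × 12.8/29.53 = 156.0°.
Delay after the Sun = 156.0° / (15°/h) ≈ 10.40 h.
18:00 + 10.40 h ≈ 04:24 → 04:00 to the nearest hour.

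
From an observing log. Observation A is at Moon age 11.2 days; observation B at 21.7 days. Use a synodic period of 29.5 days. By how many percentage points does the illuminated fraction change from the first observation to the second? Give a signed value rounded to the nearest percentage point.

First observation: θ = 360°·11.2/29.5 = 136.7°, so f = 0.864.
Second observation: θ = 264.8°, f = 0.545.
Δf = 0.545 − 0.864 = -0.319, i.e. -32 pp.

-32 pp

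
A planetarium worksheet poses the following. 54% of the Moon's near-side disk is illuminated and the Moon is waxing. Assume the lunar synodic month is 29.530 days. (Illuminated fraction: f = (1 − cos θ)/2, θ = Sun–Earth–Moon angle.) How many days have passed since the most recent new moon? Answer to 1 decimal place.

Invert f = (1 − cos θ)/2 to get cos θ = 1 − 2(0.54) = -0.080, hence θ₀ = arccos -0.080 = 94.6°.
The Moon is waxing (0°–180°), so θ = 94.6° directly.
At 360°/29.530 d per day, 94.6° corresponds to 7.76 days.

7.8 days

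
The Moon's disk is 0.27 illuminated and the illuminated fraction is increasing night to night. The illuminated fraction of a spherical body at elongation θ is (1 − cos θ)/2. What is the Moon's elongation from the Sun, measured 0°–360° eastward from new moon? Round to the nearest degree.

63°

Invert f = (1 − cos θ)/2 to get cos θ = 1 − 2(0.27) = 0.460, hence θ₀ = arccos 0.460 = 62.6°.
The Moon is waxing (0°–180°), so θ = 62.6° directly.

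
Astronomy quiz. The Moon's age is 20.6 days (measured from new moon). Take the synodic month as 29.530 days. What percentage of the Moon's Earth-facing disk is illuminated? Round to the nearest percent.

Elongation θ = 360° × 20.6/29.530 ≈ 251.1°.
Illuminated fraction = (1 − cos 251.1°)/2 = (1 − (-0.323))/2 ≈ 0.662, so 66%.

66%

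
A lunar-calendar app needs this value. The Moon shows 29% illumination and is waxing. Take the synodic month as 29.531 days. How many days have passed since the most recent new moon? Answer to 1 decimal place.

5.3 days

Invert f = (1 − cos θ)/2 to get cos θ = 1 − 2(0.29) = 0.420, hence θ₀ = arccos 0.420 = 65.2°.
The Moon is waxing (0°–180°), so θ = 65.2° directly.
That fraction of the synodic month is 65.2/360 × 29.531 d ≈ 5.35 d.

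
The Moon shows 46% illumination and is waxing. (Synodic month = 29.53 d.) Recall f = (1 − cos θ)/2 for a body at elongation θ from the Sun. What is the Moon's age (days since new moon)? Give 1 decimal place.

Invert f = (1 − cos θ)/2 to get cos θ = 1 − 2(0.46) = 0.080, hence θ₀ = arccos 0.080 = 85.4°.
The Moon is waxing (0°–180°), so θ = 85.4° directly.
Age = 29.53 × 85.4°/360° ≈ 7.01 days.

7.0 days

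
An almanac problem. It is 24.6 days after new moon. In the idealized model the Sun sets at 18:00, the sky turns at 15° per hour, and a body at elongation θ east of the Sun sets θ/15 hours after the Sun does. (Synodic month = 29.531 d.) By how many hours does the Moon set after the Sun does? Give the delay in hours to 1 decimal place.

Phase angle: θ = 360°·(24.6 d)/(29.531 d) = 299.9°.
The Moon trails the Sun by θ/15 = 299.9/15 ≈ 19.99 hours.
So the Moon sets 19.99 h after the Sun.

20.0 h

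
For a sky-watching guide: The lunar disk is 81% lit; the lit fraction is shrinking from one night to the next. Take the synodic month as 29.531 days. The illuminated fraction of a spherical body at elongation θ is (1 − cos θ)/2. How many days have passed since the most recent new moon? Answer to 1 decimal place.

Invert f = (1 − cos θ)/2 to get cos θ = 1 − 2(0.81) = -0.620, hence θ₀ = arccos -0.620 = 128.3°.
Since the Moon is past full (waning), take the reflex angle: θ = 360° − 128.3° = 231.7°.
That fraction of the synodic month is 231.7/360 × 29.531 d ≈ 19.01 d.

19.0 days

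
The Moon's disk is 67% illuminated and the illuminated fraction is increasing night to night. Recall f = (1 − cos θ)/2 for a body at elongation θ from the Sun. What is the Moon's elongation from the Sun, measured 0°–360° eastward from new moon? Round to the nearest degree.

cos θ = 1 − 2f = -0.340, giving a principal value of 109.9°.
The Moon is waxing (0°–180°), so θ = 109.9° directly.

110°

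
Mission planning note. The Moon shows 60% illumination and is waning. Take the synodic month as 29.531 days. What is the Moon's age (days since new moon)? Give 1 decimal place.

Invert f = (1 − cos θ)/2 to get cos θ = 1 − 2(0.60) = -0.200, hence θ₀ = arccos -0.200 = 101.5°.
A waning Moon lies in 180°–360°, so θ = 360° − 101.5° = 258.5°.
That fraction of the synodic month is 258.5/360 × 29.531 d ≈ 21.20 d.

21.2 days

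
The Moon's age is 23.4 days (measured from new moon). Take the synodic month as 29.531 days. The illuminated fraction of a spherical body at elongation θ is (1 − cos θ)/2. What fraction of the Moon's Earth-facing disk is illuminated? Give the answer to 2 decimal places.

0.37

Elongation θ = 360° × 23.4/29.531 ≈ 285.3°.
cos 285.3° = 0.263, so f = (1 − 0.263)/2 = 0.368.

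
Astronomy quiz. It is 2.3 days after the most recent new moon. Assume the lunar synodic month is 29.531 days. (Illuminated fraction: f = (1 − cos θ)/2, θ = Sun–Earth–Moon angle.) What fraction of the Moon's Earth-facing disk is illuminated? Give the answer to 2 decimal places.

0.06

The Moon has covered 2.3/29.531 of its cycle, so θ ≈ 360° × 2.3/29.531 = 28.0°.
With cos θ = 0.883, the lit fraction is (1 − 0.883)/2 ≈ 0.059.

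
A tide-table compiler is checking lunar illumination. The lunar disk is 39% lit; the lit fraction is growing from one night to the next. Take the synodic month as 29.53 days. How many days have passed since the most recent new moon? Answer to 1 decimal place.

From f = (1 − cos θ)/2: cos θ = 1 − 2×0.39 = 0.220; arccos → 77.3°.
Waxing ⇒ before full, so θ = 77.3°.
That fraction of the synodic month is 77.3/360 × 29.53 d ≈ 6.34 d.

6.3 days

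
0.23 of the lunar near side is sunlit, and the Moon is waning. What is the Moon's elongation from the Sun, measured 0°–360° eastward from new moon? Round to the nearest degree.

303°

Invert f = (1 − cos θ)/2 to get cos θ = 1 − 2(0.23) = 0.540, hence θ₀ = arccos 0.540 = 57.3°.
Waning ⇒ past full, so θ = 360° − 57.3° = 302.7°.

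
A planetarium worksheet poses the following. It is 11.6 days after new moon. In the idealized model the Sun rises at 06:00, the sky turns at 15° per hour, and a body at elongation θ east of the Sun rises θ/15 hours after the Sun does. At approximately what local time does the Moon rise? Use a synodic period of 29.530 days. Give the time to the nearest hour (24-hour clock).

The Moon has covered 11.6/29.530 of its cycle, so θ ≈ 360° × 11.6/29.530 = 141.4°.
At 15° of sky rotation per hour, 141.4° corresponds to a 9.43 h lag.
06:00 + 9.43 h ≈ 15:26 → 15:00 to the nearest hour.

15:00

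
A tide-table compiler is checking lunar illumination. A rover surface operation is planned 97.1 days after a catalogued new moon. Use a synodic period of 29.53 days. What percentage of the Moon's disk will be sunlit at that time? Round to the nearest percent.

62%

Reduce mod P: 97.1 − 3×29.53 = 8.51 d into the current lunation.
Elongation θ = 360° × 8.51/29.53 ≈ 103.7°.
Illuminated fraction = (1 − cos 103.7°)/2 = (1 − (-0.238))/2 ≈ 0.619, so 62%.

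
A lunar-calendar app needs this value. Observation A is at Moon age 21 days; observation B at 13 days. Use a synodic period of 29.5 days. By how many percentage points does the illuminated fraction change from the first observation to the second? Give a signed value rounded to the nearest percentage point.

+35 percentage points

θ₁ = 360° × 21/29.5 = 256.3°, f₁ = (1 − cos θ₁)/2 = 0.619.
θ₂ = 360° × 13/29.5 = 158.6°, f₂ = (1 − cos θ₂)/2 = 0.966.
Change = f₂ − f₁ = +0.347 → +35 percentage points.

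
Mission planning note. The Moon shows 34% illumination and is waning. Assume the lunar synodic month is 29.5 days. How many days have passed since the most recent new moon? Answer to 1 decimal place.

23.7 days

From f = (1 − cos θ)/2: cos θ = 1 − 2×0.34 = 0.320; arccos → 71.3°.
Since the Moon is past full (waning), take the reflex angle: θ = 360° − 71.3° = 288.7°.
At 360°/29.5 d per day, 288.7° corresponds to 23.65 days.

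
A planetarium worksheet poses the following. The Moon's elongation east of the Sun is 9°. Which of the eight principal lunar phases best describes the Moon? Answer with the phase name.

The new moon sector spans roughly -22°–22°; 9° falls inside it.

new moon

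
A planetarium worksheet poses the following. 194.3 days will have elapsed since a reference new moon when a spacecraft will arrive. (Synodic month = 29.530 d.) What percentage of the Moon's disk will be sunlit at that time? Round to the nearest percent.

94%

194.3/29.530 = 6.580 lunations, so 6 complete cycles and 17.12 d into the next.
The Moon has covered 17.12/29.530 of its cycle, so θ ≈ 360° × 17.12/29.530 = 208.7°.
Illuminated fraction = (1 − cos 208.7°)/2 = (1 − (-0.877))/2 ≈ 0.939, so 94%.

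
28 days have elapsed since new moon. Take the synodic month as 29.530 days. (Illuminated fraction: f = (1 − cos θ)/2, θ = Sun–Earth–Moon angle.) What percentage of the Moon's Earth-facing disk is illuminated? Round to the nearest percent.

The Moon has covered 28/29.530 of its cycle, so θ ≈ 360° × 28/29.530 = 341.3°.
Illuminated fraction = (1 − cos 341.3°)/2 = (1 − 0.947)/2 ≈ 0.026, so 3%.

3%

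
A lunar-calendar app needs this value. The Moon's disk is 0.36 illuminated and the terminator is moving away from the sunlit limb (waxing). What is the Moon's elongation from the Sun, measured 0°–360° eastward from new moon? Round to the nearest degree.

Invert f = (1 − cos θ)/2 to get cos θ = 1 − 2(0.36) = 0.280, hence θ₀ = arccos 0.280 = 73.7°.
Waxing ⇒ before full, so θ = 73.7°.

74°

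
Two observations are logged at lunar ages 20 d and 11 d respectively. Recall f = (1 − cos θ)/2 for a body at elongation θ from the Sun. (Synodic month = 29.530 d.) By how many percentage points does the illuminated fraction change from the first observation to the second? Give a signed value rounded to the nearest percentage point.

+13 pp

θ₁ = 360° × 20/29.530 = 243.8°, f₁ = (1 − cos θ₁)/2 = 0.721.
θ₂ = 360° × 11/29.530 = 134.1°, f₂ = (1 − cos θ₂)/2 = 0.848.
Change = f₂ − f₁ = +0.127 → +13 percentage points.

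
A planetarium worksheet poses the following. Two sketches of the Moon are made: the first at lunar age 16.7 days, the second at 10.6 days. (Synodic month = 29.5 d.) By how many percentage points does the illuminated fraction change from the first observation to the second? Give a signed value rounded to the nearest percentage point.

-14 percentage points

First observation: θ = 360°·16.7/29.5 = 203.8°, so f = 0.957.
Second observation: θ = 129.4°, f = 0.817.
Δf = 0.817 − 0.957 = -0.140, i.e. -14 pp.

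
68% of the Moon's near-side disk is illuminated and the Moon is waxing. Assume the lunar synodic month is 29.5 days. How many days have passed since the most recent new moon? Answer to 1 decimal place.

9.1 days

cos θ = 1 − 2f = -0.360, giving a principal value of 111.1°.
Waxing ⇒ before full, so θ = 111.1°.
Age = 29.5 × 111.1°/360° ≈ 9.10 days.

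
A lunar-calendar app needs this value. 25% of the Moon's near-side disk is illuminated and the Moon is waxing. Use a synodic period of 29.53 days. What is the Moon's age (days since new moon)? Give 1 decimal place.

cos θ = 1 − 2f = 0.500, giving a principal value of 60.0°.
The Moon is waxing (0°–180°), so θ = 60.0° directly.
Age = 29.53 × 60.0°/360° ≈ 4.92 days.

4.9 days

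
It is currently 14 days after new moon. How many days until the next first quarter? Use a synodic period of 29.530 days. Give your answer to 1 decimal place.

First quarter is 0.25 of the way through the cycle: age 0.25 × 29.530 = 7.383 d.
Already past this cycle's first quarter; the next is at 7.383 + 29.530 = 36.913 d, so 36.913 − 14 = 22.913 days.

22.9 days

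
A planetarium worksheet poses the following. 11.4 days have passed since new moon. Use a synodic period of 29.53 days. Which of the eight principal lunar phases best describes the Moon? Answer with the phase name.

θ ≈ 360° × 11.4/29.53 = 139°, which falls in the waxing gibbous sector.

waxing gibbous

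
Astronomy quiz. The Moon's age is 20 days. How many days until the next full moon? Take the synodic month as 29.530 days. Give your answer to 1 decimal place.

24.3 days

Full moon is 0.5 of the way through the cycle: age 0.5 × 29.530 = 14.765 d.
Already past this cycle's full moon; the next is at 14.765 + 29.530 = 44.295 d, so 44.295 − 20 = 24.295 days.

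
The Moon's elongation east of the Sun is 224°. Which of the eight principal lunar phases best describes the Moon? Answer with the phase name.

The waning gibbous sector spans roughly 202°–248°; 224° falls inside it.

waning gibbous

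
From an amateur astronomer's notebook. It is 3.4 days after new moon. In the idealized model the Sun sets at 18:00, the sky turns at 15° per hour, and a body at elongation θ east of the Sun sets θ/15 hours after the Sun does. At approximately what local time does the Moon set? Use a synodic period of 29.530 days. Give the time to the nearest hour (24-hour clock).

21:00

The Moon has covered 3.4/29.530 of its cycle, so θ ≈ 360° × 3.4/29.530 = 41.4°.
The Moon trails the Sun by θ/15 = 41.4/15 ≈ 2.76 hours.
18:00 + 2.76 h ≈ 20:46 → 21:00 to the nearest hour.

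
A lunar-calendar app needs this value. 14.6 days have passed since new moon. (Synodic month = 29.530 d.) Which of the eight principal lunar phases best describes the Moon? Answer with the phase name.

full moon

θ ≈ 360° × 14.6/29.530 = 178°, which falls in the full moon sector.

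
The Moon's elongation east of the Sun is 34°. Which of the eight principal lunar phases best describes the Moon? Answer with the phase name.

waxing crescent

The waxing crescent sector spans roughly 22°–68°; 34° falls inside it.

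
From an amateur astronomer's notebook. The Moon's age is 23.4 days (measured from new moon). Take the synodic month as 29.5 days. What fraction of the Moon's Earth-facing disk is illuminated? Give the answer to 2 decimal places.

0.37

Phase angle: θ = 360°·(23.4 d)/(29.5 d) = 285.6°.
With cos θ = 0.268, the lit fraction is (1 − 0.268)/2 ≈ 0.366.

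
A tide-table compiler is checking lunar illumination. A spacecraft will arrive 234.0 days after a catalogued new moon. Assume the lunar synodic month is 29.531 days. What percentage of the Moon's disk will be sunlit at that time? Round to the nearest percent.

6%

Reduce mod P: 234.0 − 7×29.531 = 27.28 d into the current lunation.
The Moon has covered 27.28/29.531 of its cycle, so θ ≈ 360° × 27.28/29.531 = 332.6°.
Illuminated fraction = (1 − cos 332.6°)/2 = (1 − 0.888)/2 ≈ 0.056, so 6%.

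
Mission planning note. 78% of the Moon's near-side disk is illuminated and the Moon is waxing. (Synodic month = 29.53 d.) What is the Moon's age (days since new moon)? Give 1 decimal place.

10.2 days

Invert f = (1 − cos θ)/2 to get cos θ = 1 − 2(0.78) = -0.560, hence θ₀ = arccos -0.560 = 124.1°.
The Moon is waxing (0°–180°), so θ = 124.1° directly.
That fraction of the synodic month is 124.1/360 × 29.53 d ≈ 10.18 d.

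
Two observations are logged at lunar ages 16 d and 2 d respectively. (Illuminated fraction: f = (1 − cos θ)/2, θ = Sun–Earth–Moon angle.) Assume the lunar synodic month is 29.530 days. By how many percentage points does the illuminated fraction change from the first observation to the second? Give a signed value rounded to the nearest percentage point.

First observation: θ = 360°·16/29.530 = 195.1°, so f = 0.983.
Second observation: θ = 24.4°, f = 0.045.
Δf = 0.045 − 0.983 = -0.938, i.e. -94 pp.

-94 pp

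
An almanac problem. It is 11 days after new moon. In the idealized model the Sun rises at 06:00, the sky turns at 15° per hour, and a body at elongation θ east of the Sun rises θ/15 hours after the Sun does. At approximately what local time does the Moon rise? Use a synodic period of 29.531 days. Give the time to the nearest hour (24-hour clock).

15:00

Phase angle: θ = 360°·(11 d)/(29.531 d) = 134.1°.
At 15° of sky rotation per hour, 134.1° corresponds to a 8.94 h lag.
06:00 + 8.94 h ≈ 14:56 → 15:00 to the nearest hour.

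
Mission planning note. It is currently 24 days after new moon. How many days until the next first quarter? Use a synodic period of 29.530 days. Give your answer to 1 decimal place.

First quarter occurs at elongation 90°, i.e. at age 29.530 × 90/360 = 7.383 d.
This lunation's first quarter (7.383 d) has passed, so add one period: 36.913 − 24 = 12.913 days.

12.9 days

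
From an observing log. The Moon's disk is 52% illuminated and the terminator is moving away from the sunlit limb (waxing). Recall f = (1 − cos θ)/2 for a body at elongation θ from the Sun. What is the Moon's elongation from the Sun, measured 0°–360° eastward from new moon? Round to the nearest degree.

From f = (1 − cos θ)/2: cos θ = 1 − 2×0.52 = -0.040; arccos → 92.3°.
Waxing ⇒ before full, so θ = 92.3°.

92°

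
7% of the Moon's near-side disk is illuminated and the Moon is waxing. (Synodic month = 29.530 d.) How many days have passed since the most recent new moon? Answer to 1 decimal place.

2.5 days

Invert f = (1 − cos θ)/2 to get cos θ = 1 − 2(0.07) = 0.860, hence θ₀ = arccos 0.860 = 30.7°.
Waxing ⇒ before full, so θ = 30.7°.
At 360°/29.530 d per day, 30.7° corresponds to 2.52 days.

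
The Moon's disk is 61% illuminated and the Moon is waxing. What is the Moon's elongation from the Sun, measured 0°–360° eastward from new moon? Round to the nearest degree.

Invert f = (1 − cos θ)/2 to get cos θ = 1 − 2(0.61) = -0.220, hence θ₀ = arccos -0.220 = 102.7°.
Waxing ⇒ before full, so θ = 102.7°.

103°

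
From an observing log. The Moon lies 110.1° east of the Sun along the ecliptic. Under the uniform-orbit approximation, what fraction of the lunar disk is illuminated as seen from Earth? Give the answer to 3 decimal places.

cos 110.1° = (-0.344), so f = (1 − (-0.344))/2 = 0.672.

0.672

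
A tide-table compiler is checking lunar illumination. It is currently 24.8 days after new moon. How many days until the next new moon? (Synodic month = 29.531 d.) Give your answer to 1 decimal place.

The next new moon completes the synodic month: 29.531 − 24.8 = 4.731 days.

4.7 days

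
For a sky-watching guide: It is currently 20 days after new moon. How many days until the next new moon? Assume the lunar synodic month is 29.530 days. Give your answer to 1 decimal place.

9.5 days

One full lunation from the last new moon is 29.530 d; remaining = 29.530 − 20 = 9.530 d.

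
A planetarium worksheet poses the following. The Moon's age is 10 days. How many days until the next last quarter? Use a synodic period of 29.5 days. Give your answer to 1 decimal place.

12.1 days

Last quarter is 0.75 of the way through the cycle: age 0.75 × 29.5 = 22.125 d.
So 12.125 days remain (22.125 − 10).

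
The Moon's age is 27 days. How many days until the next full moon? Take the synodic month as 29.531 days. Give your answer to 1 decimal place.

Full moon occurs at elongation 180°, i.e. at age 29.531 × 180/360 = 14.765 d.
Already past this cycle's full moon; the next is at 14.765 + 29.531 = 44.296 d, so 44.296 − 27 = 17.296 days.

17.3 days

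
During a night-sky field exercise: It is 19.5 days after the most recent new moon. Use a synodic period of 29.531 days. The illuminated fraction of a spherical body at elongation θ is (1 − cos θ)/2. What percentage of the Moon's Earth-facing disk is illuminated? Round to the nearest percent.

Phase angle: θ = 360°·(19.5 d)/(29.531 d) = 237.7°.
Illuminated fraction = (1 − cos 237.7°)/2 = (1 − (-0.534))/2 ≈ 0.767, so 77%.

77%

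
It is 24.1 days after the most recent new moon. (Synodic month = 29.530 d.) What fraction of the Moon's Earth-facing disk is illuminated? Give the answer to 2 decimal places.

Phase angle: θ = 360°·(24.1 d)/(29.530 d) = 293.8°.
With cos θ = 0.404, the lit fraction is (1 − 0.404)/2 ≈ 0.298.

0.30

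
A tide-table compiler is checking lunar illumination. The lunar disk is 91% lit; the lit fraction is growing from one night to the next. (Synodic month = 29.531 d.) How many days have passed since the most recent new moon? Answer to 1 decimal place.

Invert f = (1 − cos θ)/2 to get cos θ = 1 − 2(0.91) = -0.820, hence θ₀ = arccos -0.820 = 145.1°.
Before full moon the principal value applies: θ = 145.1°.
Age = 29.531 × 145.1°/360° ≈ 11.90 days.

11.9 days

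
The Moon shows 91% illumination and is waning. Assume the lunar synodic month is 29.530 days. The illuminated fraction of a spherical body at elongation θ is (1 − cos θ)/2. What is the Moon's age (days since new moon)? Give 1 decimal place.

From f = (1 − cos θ)/2: cos θ = 1 − 2×0.91 = -0.820; arccos → 145.1°.
Waning ⇒ past full, so θ = 360° − 145.1° = 214.9°.
Age = 29.530 × 214.9°/360° ≈ 17.63 days.

17.6 days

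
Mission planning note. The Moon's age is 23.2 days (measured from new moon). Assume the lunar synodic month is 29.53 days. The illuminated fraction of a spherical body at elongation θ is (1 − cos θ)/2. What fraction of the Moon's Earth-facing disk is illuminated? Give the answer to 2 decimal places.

0.39

The Moon has covered 23.2/29.53 of its cycle, so θ ≈ 360° × 23.2/29.53 = 282.8°.
Illuminated fraction = (1 − cos 282.8°)/2 = (1 − 0.222)/2 ≈ 0.389.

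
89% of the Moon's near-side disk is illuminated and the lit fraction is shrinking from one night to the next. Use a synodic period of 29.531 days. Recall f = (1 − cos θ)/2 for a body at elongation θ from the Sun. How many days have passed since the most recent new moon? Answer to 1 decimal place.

17.9 days

Invert f = (1 − cos θ)/2 to get cos θ = 1 − 2(0.89) = -0.780, hence θ₀ = arccos -0.780 = 141.3°.
A waning Moon lies in 180°–360°, so θ = 360° − 141.3° = 218.7°.
That fraction of the synodic month is 218.7/360 × 29.531 d ≈ 17.94 d.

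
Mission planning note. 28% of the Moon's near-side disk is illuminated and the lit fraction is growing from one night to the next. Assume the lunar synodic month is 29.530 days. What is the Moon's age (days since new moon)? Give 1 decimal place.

5.2 days

From f = (1 − cos θ)/2: cos θ = 1 − 2×0.28 = 0.440; arccos → 63.9°.
Waxing ⇒ before full, so θ = 63.9°.
Age = 29.530 × 63.9°/360° ≈ 5.24 days.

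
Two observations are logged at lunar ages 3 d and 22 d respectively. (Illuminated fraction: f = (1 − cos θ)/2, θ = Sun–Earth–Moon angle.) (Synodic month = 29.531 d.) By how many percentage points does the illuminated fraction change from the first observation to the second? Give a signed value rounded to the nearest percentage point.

+42 pp

θ₁ = 360° × 3/29.531 = 36.6°, f₁ = (1 − cos θ₁)/2 = 0.098.
θ₂ = 360° × 22/29.531 = 268.2°, f₂ = (1 − cos θ₂)/2 = 0.516.
Change = f₂ − f₁ = +0.417 → +42 percentage points.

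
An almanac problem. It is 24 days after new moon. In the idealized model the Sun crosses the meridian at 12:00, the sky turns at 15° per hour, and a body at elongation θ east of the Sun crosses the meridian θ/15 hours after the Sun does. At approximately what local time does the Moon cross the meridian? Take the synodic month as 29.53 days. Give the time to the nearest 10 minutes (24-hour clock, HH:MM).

07:30

Phase angle: θ = 360°·(24 d)/(29.53 d) = 292.6°.
Delay after the Sun = 292.6° / (15°/h) ≈ 19.51 h.
12:00 + 19.506 h ≈ 07:30 → 07:30 to the nearest ten minutes.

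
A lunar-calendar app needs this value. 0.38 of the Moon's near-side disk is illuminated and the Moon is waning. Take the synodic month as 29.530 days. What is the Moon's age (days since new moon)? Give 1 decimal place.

23.3 days

From f = (1 − cos θ)/2: cos θ = 1 − 2×0.38 = 0.240; arccos → 76.1°.
Waning ⇒ past full, so θ = 360° − 76.1° = 283.9°.
Age = 29.530 × 283.9°/360° ≈ 23.29 days.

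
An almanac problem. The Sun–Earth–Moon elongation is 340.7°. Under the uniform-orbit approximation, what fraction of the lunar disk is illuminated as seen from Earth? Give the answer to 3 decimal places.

f = (1 − cos 340.7°)/2 = (1 − 0.944)/2 ≈ 0.028.

0.028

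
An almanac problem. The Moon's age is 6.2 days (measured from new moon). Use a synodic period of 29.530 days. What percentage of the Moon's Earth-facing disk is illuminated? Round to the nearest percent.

38%

Phase angle: θ = 360°·(6.2 d)/(29.530 d) = 75.6°.
cos 75.6° = 0.249, so f = (1 − 0.249)/2 = 0.376, so 38%.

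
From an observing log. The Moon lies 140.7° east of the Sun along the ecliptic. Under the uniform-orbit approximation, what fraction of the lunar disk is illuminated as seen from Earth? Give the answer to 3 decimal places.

cos 140.7° = (-0.774), so f = (1 − (-0.774))/2 = 0.887.

0.887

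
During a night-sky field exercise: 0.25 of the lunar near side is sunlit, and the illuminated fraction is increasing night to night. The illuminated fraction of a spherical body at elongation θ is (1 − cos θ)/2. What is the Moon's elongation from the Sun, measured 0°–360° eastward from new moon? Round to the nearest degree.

60°

Invert f = (1 − cos θ)/2 to get cos θ = 1 − 2(0.25) = 0.500, hence θ₀ = arccos 0.500 = 60.0°.
Before full moon the principal value applies: θ = 60.0°.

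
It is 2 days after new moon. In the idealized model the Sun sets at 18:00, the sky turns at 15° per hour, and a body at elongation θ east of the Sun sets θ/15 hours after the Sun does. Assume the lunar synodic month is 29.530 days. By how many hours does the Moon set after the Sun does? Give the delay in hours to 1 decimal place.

1.6 h

Phase angle: θ = 360°·(2 d)/(29.530 d) = 24.4°.
Delay after the Sun = 24.4° / (15°/h) ≈ 1.63 h.
So the Moon sets 1.63 h after the Sun.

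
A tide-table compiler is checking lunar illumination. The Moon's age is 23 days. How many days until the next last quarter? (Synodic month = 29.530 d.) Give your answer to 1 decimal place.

28.7 days

Last quarter is 0.75 of the way through the cycle: age 0.75 × 29.530 = 22.148 d.
Already past this cycle's last quarter; the next is at 22.148 + 29.530 = 51.678 d, so 51.678 − 23 = 28.678 days.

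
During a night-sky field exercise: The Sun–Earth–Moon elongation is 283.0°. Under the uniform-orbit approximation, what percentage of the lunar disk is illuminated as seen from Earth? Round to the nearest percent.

39%

f = (1 − cos 283.0°)/2 = (1 − 0.225)/2 ≈ 0.388, i.e. 39%.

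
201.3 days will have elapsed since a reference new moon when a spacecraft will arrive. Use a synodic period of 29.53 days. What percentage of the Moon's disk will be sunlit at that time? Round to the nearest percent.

30%

201.3/29.53 = 6.817 lunations, so 6 complete cycles and 24.12 d into the next.
Elongation θ = 360° × 24.12/29.53 ≈ 294.0°.
With cos θ = 0.407, the lit fraction is (1 − 0.407)/2 ≈ 0.296, so 30%.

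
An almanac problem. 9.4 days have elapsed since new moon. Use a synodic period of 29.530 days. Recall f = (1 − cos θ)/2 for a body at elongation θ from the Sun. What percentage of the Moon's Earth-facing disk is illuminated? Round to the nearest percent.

71%

The Moon has covered 9.4/29.530 of its cycle, so θ ≈ 360° × 9.4/29.530 = 114.6°.
With cos θ = (-0.416), the lit fraction is (1 − (-0.416))/2 ≈ 0.708, so 71%.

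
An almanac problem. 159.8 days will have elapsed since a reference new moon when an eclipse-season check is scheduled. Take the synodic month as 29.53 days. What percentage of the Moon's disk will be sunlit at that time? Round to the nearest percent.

Reduce mod P: 159.8 − 5×29.53 = 12.15 d into the current lunation.
The Moon has covered 12.15/29.53 of its cycle, so θ ≈ 360° × 12.15/29.53 = 148.1°.
With cos θ = (-0.849), the lit fraction is (1 − (-0.849))/2 ≈ 0.925, so 92%.

92%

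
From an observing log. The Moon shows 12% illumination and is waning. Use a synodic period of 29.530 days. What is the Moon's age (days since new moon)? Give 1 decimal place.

Invert f = (1 − cos θ)/2 to get cos θ = 1 − 2(0.12) = 0.760, hence θ₀ = arccos 0.760 = 40.5°.
Waning ⇒ past full, so θ = 360° − 40.5° = 319.5°.
At 360°/29.530 d per day, 319.5° corresponds to 26.20 days.

26.2 days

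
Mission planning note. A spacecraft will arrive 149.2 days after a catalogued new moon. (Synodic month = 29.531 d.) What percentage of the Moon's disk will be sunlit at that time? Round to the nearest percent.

3%

149.2/29.531 = 5.052 lunations, so 5 complete cycles and 1.54 d into the next.
The Moon has covered 1.54/29.531 of its cycle, so θ ≈ 360° × 1.54/29.531 = 18.8°.
cos 18.8° = 0.946, so f = (1 − 0.946)/2 = 0.027, so 3%.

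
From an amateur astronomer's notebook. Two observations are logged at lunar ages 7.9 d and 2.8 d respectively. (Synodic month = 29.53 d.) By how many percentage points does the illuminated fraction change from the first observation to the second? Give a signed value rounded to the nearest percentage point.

θ₁ = 360° × 7.9/29.53 = 96.3°, f₁ = (1 − cos θ₁)/2 = 0.555.
θ₂ = 360° × 2.8/29.53 = 34.1°, f₂ = (1 − cos θ₂)/2 = 0.086.
Change = f₂ − f₁ = -0.469 → -47 percentage points.

-47 percentage points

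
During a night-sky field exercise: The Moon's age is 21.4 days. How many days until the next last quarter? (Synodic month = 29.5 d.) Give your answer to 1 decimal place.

0.7 days

Last quarter is 0.75 of the way through the cycle: age 0.75 × 29.5 = 22.125 d.
That is 22.125 − 21.4 = 0.725 days ahead.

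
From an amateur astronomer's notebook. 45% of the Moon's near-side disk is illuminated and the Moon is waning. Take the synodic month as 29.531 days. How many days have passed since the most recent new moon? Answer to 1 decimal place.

Invert f = (1 − cos θ)/2 to get cos θ = 1 − 2(0.45) = 0.100, hence θ₀ = arccos 0.100 = 84.3°.
A waning Moon lies in 180°–360°, so θ = 360° − 84.3° = 275.7°.
At 360°/29.531 d per day, 275.7° corresponds to 22.62 days.

22.6 days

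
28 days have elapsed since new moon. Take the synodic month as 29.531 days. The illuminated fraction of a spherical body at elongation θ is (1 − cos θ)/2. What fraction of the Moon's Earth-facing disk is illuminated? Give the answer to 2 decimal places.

Elongation θ = 360° × 28/29.531 ≈ 341.3°.
With cos θ = 0.947, the lit fraction is (1 − 0.947)/2 ≈ 0.026.

0.03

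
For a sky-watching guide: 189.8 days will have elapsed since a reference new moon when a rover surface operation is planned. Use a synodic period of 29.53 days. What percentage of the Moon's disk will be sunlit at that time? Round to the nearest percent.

Reduce mod P: 189.8 − 6×29.53 = 12.62 d into the current lunation.
Phase angle: θ = 360°·(12.62 d)/(29.53 d) = 153.9°.
Illuminated fraction = (1 − cos 153.9°)/2 = (1 − (-0.898))/2 ≈ 0.949, so 95%.

95%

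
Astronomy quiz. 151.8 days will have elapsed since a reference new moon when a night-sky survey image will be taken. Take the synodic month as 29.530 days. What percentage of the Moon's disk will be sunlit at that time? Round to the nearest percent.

151.8/29.530 = 5.141 lunations, so 5 complete cycles and 4.15 d into the next.
Elongation θ = 360° × 4.15/29.530 ≈ 50.6°.
Illuminated fraction = (1 − cos 50.6°)/2 = (1 − 0.635)/2 ≈ 0.183, so 18%.

18%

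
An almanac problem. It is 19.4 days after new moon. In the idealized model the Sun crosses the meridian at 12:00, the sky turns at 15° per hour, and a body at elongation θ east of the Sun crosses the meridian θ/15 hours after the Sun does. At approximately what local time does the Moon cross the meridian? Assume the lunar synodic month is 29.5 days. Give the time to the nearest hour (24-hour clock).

04:00

Phase angle: θ = 360°·(19.4 d)/(29.5 d) = 236.7°.
The Moon trails the Sun by θ/15 = 236.7/15 ≈ 15.78 hours.
12:00 + 15.78 h ≈ 03:47 → 04:00 to the nearest hour.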